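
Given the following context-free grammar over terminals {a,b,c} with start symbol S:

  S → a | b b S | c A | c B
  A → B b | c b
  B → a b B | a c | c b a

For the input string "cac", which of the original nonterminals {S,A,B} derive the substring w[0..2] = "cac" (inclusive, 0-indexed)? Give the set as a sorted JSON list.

Convert to CNF:
  S -> T0 X5 | T1 A | T1 B | a
  A -> B T0 | T1 T0
  B -> T1 X4 | T2 T1 | T2 X3
  T0 -> b
  T1 -> c
  T2 -> a
  X3 -> T0 B
  X4 -> T0 T2
  X5 -> T0 S

CYK table (by increasing span) — only the sub-triangle for w[0..2]:
  cell(0,0) c: {T1}  orig:{}
  cell(1,1) a: {S,T2}  orig:{S}
  cell(2,2) c: {T1}  orig:{}
  cell(0,1) ca: ∅
  cell(1,2) ac: {B}
  cell(0,2) cac: {S}

Original NTs in T[0,2] deriving "cac": ["S"]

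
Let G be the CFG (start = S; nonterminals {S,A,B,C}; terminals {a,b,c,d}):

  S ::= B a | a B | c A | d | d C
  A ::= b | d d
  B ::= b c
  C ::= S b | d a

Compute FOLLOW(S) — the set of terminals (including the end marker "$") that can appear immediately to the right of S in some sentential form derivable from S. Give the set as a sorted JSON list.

FIRST iteration:
pass 1:
  A via A→b: +{b}
  A via A→d d: +{d}
  B via B→b c: +{b}
  C via C→d a: +{d}
  S via S→B a: +{b}
  S via S→a B: +{a}
  S via S→c A: +{c}
  S via S→d: +{d}
  S: {a,b,c,d}  A: {b,d}  B: {b}  C: {d}
pass 2:
  C via C→S b: +{a,b,c}
  S: {a,b,c,d}  A: {b,d}  B: {b}  C: {a,b,c,d}
pass 3: (stable)
  S: {a,b,c,d}  A: {b,d}  B: {b}  C: {a,b,c,d}

FOLLOW iteration:
initialize: $ ∈ FOLLOW(S)
pass 1:
  C→S b: FOLLOW(S) ⊇ FIRST(b) = {b}; new: +{b}
  S→B a: FOLLOW(B) ⊇ FIRST(a) = {a}; new: +{a}
  S→a B: FOLLOW(B) ⊇ FOLLOW(S) ⊇ {$,b}; new: +{$,b}
  S→c A: FOLLOW(A) ⊇ FOLLOW(S) ⊇ {$,b}; new: +{$,b}
  S→d C: FOLLOW(C) ⊇ FOLLOW(S) ⊇ {$,b}; new: +{$,b}
  FOLLOW(S)={$,b}  FOLLOW(A)={$,b}  FOLLOW(B)={$,a,b}  FOLLOW(C)={$,b}
pass 2: (no change)
  FOLLOW(S)={$,b}  FOLLOW(A)={$,b}  FOLLOW(B)={$,a,b}  FOLLOW(C)={$,b}

FOLLOW(S) = ["$", "b"]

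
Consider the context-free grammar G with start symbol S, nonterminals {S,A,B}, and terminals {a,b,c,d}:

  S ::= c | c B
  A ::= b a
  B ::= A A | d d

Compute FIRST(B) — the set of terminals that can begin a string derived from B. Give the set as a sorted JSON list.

FIRST sets, iterate to fixpoint:
iter 1:
  A via A→b a: +{b}
  B via B→A A: +{b}
  B via B→d d: +{d}
  S via S→c: +{c}
  FIRST(S)={c}  FIRST(A)={b}  FIRST(B)={b,d}
iter 2: — fixpoint
  FIRST(S)={c}  FIRST(A)={b}  FIRST(B)={b,d}

FIRST(B) = ["b", "d"]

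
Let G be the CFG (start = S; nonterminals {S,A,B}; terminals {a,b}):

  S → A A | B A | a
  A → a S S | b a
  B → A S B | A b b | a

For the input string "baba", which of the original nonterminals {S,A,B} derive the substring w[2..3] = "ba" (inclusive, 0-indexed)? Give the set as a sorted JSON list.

Convert to CNF:
  S -> A A | B A | a
  A -> T0 X2 | T1 T0
  B -> A X3 | A X4 | a
  T0 -> a
  T1 -> b
  X2 -> S S
  X3 -> S B
  X4 -> T1 T1

Fill CYK table bottom-up — only the sub-triangle for w[2..3]:
  cell(2,2) b: {T1}  orig:{}
  cell(3,3) a: {B,S,T0}  orig:{B,S}
  cell(2,3) ba: {A}

Original NTs in T[2,3] deriving "ba": ["A"]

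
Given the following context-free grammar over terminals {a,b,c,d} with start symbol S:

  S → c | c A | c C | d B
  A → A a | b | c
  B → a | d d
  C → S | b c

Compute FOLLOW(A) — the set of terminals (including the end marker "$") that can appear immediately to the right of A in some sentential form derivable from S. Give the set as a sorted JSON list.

Compute FIRST by fixpoint:
[1]
  A via A→b: +{b}
  A via A→c: +{c}
  B via B→a: +{a}
  B via B→d d: +{d}
  C via C→b c: +{b}
  S via S→c: +{c}
  S via S→d B: +{d}
  FIRST[S]={c,d}  FIRST[A]={b,c}  FIRST[B]={a,d}  FIRST[C]={b}
[2]
  C via C→S: +{c,d}
  FIRST[S]={c,d}  FIRST[A]={b,c}  FIRST[B]={a,d}  FIRST[C]={b,c,d}
[3] (no change)
  FIRST[S]={c,d}  FIRST[A]={b,c}  FIRST[B]={a,d}  FIRST[C]={b,c,d}

Compute FOLLOW by fixpoint:
FOLLOW(S) := {$}
round 1:
  A→A a: FOLLOW(A) ⊇ FIRST(a) = {a}; new: +{a}
  S→c A: FOLLOW(A) ⊇ FOLLOW(S) ⊇ {$}; new: +{$}
  S→c C: FOLLOW(C) ⊇ FOLLOW(S) ⊇ {$}; new: +{$}
  S→d B: FOLLOW(B) ⊇ FOLLOW(S) ⊇ {$}; new: +{$}
  FOLLOW(S)={$}  FOLLOW(A)={$,a}  FOLLOW(B)={$}  FOLLOW(C)={$}
round 2: done
  FOLLOW(S)={$}  FOLLOW(A)={$,a}  FOLLOW(B)={$}  FOLLOW(C)={$}

FOLLOW(A) = ["$", "a"]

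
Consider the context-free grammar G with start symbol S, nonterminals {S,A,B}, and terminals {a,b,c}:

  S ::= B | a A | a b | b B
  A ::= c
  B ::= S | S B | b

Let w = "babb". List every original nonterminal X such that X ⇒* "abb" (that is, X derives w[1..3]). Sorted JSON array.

Convert to CNF:
  S -> S B | T0 A | T0 T1 | T1 B | b
  A -> c
  B -> S B | T0 A | T0 T1 | T1 B | b
  T0 -> a
  T1 -> b

CYK fill, restricted to cells inside w[1..3]:
  [1..1]={T0}  "a"  orig:{}
  [2..2]={B,S,T1}  "b"  orig:{B,S}
  [3..3]={B,S,T1}  "b"  orig:{B,S}
  [1..2]={B,S}  "ab"
  [2..3]={B,S}  "bb"
  [1..3]={B,S}  "abb"

Original NTs in T[1,3] deriving "abb": ["B", "S"]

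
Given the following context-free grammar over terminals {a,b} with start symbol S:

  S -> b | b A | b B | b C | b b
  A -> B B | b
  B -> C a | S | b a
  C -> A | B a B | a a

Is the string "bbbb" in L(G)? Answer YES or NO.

Convert to CNF:
  S -> T1 A | T1 B | T1 C | T1 T1 | b
  A -> B B | b
  B -> C T0 | T1 A | T1 B | T1 C | T1 T0 | T1 T1 | b
  C -> B B | B X2 | T0 T0 | b
  T0 -> a
  T1 -> b
  X2 -> T0 B

CYK fill:
  cell(0,0) b: {A,B,C,S,T1}  orig:{A,B,C,S}
  cell(1,1) b: {A,B,C,S,T1}  orig:{A,B,C,S}
  cell(2,2) b: {A,B,C,S,T1}  orig:{A,B,C,S}
  cell(3,3) b: {A,B,C,S,T1}  orig:{A,B,C,S}
  cell(0,1) bb: {A,B,C,S}
  cell(1,2) bb: {A,B,C,S}
  cell(2,3) bb: {A,B,C,S}
  cell(0,2) bbb: {A,B,C,S}
  cell(1,3) bbb: {A,B,C,S}
  cell(0,3) bbbb: {A,B,C,S}

S ∈ T[0,3] ⇒ YES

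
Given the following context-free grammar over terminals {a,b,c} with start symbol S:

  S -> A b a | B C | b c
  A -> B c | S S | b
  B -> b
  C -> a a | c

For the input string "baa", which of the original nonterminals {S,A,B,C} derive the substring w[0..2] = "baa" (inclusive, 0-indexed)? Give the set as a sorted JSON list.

CNF form of G:
  S -> A X3 | B C | T2 T0
  A -> B T0 | S S | b
  B -> b
  C -> T1 T1 | c
  T0 -> c
  T1 -> a
  T2 -> b
  X3 -> T2 T1

CYK fill — only the sub-triangle for w[0..2]:
  T[0,0] 'b' = {A,B,T2}  orig:{A,B}
  T[1,1] 'a' = {T1}  orig:{}
  T[2,2] 'a' = {T1}  orig:{}
  T[0,1] 'ba' = {X3}  orig:{}
  T[1,2] 'aa' = {C}
  T[0,2] 'baa' = {S}

Original NTs in T[0,2] deriving "baa": ["S"]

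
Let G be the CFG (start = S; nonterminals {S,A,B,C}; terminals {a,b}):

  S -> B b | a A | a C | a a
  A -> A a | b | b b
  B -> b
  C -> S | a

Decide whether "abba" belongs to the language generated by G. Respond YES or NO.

Convert to CNF:
  S -> B T1 | T0 A | T0 C | T0 T0
  A -> A T0 | T1 T1 | b
  B -> b
  C -> B T1 | T0 A | T0 C | T0 T0 | a
  T0 -> a
  T1 -> b

CYK fill:
  T[0,0] 'a' = {C,T0}  orig:{C}
  T[1,1] 'b' = {A,B,T1}  orig:{A,B}
  T[2,2] 'b' = {A,B,T1}  orig:{A,B}
  T[3,3] 'a' = {C,T0}  orig:{C}
  T[0,1] 'ab' = {C,S}
  T[1,2] 'bb' = {A,C,S}
  T[2,3] 'ba' = {A}
  T[0,2] 'abb' = {C,S}
  T[1,3] 'bba' = {A}
  T[0,3] 'abba' = {C,S}

S ∈ T[0,3] ⇒ YES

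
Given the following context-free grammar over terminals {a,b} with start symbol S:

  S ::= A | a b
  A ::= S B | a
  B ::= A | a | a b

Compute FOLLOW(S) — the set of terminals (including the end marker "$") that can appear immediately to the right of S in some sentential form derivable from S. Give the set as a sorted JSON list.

FIRST sets, iterate to fixpoint:
iter 1:
  A via A→a: +{a}
  B via B→A: +{a}
  S via S→A: +{a}
  FIRST[S]={a}  FIRST[A]={a}  FIRST[B]={a}
iter 2: — fixpoint
  FIRST[S]={a}  FIRST[A]={a}  FIRST[B]={a}

FOLLOW iteration:
FOLLOW(S) := {$}
[1]
  A→S B: FOLLOW(S) ⊇ FIRST(B) = {a}; new: +{a}
  S→A: FOLLOW(A) ⊇ FOLLOW(S) ⊇ {$,a}; new: +{$,a}
  FOLLOW[S]={$,a}  FOLLOW[A]={$,a}  FOLLOW[B]={}
[2]
  A→S B: FOLLOW(B) ⊇ FOLLOW(A) ⊇ {$,a}; new: +{$,a}
  FOLLOW[S]={$,a}  FOLLOW[A]={$,a}  FOLLOW[B]={$,a}
[3] (stable)
  FOLLOW[S]={$,a}  FOLLOW[A]={$,a}  FOLLOW[B]={$,a}

FOLLOW(S) = ["$", "a"]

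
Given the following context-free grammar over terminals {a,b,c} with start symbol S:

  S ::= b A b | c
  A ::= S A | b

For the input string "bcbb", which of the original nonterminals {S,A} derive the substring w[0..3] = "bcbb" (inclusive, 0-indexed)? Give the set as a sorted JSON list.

Convert to CNF:
  S -> T0 X1 | c
  A -> S A | b
  T0 -> b
  X1 -> A T0

CYK fill, restricted to cells inside w[0..3]:
  cell(0,0) b: {A,T0}  orig:{A}
  cell(1,1) c: {S}
  cell(2,2) b: {A,T0}  orig:{A}
  cell(3,3) b: {A,T0}  orig:{A}
  cell(0,1) bc: ∅
  cell(1,2) cb: {A}
  cell(2,3) bb: {X1}  orig:{}
  cell(0,2) bcb: ∅
  cell(1,3) cbb: {X1}  orig:{}
  cell(0,3) bcbb: {S}

Original NTs in T[0,3] deriving "bcbb": ["S"]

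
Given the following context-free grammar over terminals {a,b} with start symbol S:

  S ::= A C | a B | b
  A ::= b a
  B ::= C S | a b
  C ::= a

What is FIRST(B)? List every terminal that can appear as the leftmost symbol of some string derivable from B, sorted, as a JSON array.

FIRST iteration:
round 1:
  A via A→b a: +{b}
  B via B→a b: +{a}
  C via C→a: +{a}
  S via S→A C: +{b}
  S via S→a B: +{a}
  S: {a,b}  A: {b}  B: {a}  C: {a}
round 2: (no change)
  S: {a,b}  A: {b}  B: {a}  C: {a}

FIRST(B) = ["a"]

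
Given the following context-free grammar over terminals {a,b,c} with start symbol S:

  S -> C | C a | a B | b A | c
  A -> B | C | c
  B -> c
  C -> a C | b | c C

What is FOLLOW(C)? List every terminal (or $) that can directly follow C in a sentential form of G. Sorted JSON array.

FIRST iteration:
iter 1:
  A via A→c: +{c}
  B via B→c: +{c}
  C via C→a C: +{a}
  C via C→b: +{b}
  C via C→c C: +{c}
  S via S→C: +{a,b,c}
  FIRST(S)={a,b,c}  FIRST(A)={c}  FIRST(B)={c}  FIRST(C)={a,b,c}
iter 2:
  A via A→C: +{a,b}
  FIRST(S)={a,b,c}  FIRST(A)={a,b,c}  FIRST(B)={c}  FIRST(C)={a,b,c}
iter 3: done
  FIRST(S)={a,b,c}  FIRST(A)={a,b,c}  FIRST(B)={c}  FIRST(C)={a,b,c}

FOLLOW sets:
initialize: $ ∈ FOLLOW(S)
[1]
  S→C: FOLLOW(C) ⊇ FOLLOW(S) ⊇ {$}; new: +{$}
  S→C a: FOLLOW(C) ⊇ FIRST(a) = {a}; new: +{a}
  S→a B: FOLLOW(B) ⊇ FOLLOW(S) ⊇ {$}; new: +{$}
  S→b A: FOLLOW(A) ⊇ FOLLOW(S) ⊇ {$}; new: +{$}
  FOLLOW(S)={$}  FOLLOW(A)={$}  FOLLOW(B)={$}  FOLLOW(C)={$,a}
[2] — fixpoint
  FOLLOW(S)={$}  FOLLOW(A)={$}  FOLLOW(B)={$}  FOLLOW(C)={$,a}

FOLLOW(C) = ["$", "a"]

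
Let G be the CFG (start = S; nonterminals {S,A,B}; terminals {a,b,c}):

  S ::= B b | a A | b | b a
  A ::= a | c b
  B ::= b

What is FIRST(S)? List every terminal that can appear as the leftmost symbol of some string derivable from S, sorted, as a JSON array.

FIRST iteration:
[1]
  A via A→a: +{a}
  A via A→c b: +{c}
  B via B→b: +{b}
  S via S→B b: +{b}
  S via S→a A: +{a}
  FIRST[S]={a,b}  FIRST[A]={a,c}  FIRST[B]={b}
[2] (no change)
  FIRST[S]={a,b}  FIRST[A]={a,c}  FIRST[B]={b}

FIRST(S) = ["a", "b"]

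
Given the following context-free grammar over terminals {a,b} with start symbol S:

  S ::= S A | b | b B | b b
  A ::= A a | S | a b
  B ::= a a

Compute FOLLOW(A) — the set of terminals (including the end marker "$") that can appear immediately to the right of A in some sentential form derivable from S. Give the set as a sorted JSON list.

FIRST sets, iterate to fixpoint:
pass 1:
  A via A→a b: +{a}
  B via B→a a: +{a}
  S via S→b: +{b}
  FIRST[S]={b}  FIRST[A]={a}  FIRST[B]={a}
pass 2:
  A via A→S: +{b}
  FIRST[S]={b}  FIRST[A]={a,b}  FIRST[B]={a}
pass 3: (stable)
  FIRST[S]={b}  FIRST[A]={a,b}  FIRST[B]={a}

FOLLOW sets:
FOLLOW(S) := {$}
round 1:
  A→A a: FOLLOW(A) ⊇ FIRST(a) = {a}; new: +{a}
  A→S: FOLLOW(S) ⊇ FOLLOW(A) ⊇ {a}; new: +{a}
  S→S A: FOLLOW(S) ⊇ FIRST(A) = {a,b}; new: +{b}
  S→S A: FOLLOW(A) ⊇ FOLLOW(S) ⊇ {$,a,b}; new: +{$,b}
  S→b B: FOLLOW(B) ⊇ FOLLOW(S) ⊇ {$,a,b}; new: +{$,a,b}
  S: {$,a,b}  A: {$,a,b}  B: {$,a,b}
round 2: (stable)
  S: {$,a,b}  A: {$,a,b}  B: {$,a,b}

FOLLOW(A) = ["$", "a", "b"]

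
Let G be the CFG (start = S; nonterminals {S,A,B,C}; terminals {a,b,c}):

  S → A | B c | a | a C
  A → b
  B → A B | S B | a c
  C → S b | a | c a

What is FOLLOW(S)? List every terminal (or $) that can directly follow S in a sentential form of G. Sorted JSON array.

Compute FIRST by fixpoint:
[1]
  A via A→b: +{b}
  B via B→A B: +{b}
  B via B→a c: +{a}
  C via C→a: +{a}
  C via C→c a: +{c}
  S via S→A: +{b}
  S via S→B c: +{a}
  FIRST[S]={a,b}  FIRST[A]={b}  FIRST[B]={a,b}  FIRST[C]={a,c}
[2]
  C via C→S b: +{b}
  FIRST[S]={a,b}  FIRST[A]={b}  FIRST[B]={a,b}  FIRST[C]={a,b,c}
[3] (no change)
  FIRST[S]={a,b}  FIRST[A]={b}  FIRST[B]={a,b}  FIRST[C]={a,b,c}

Compute FOLLOW by fixpoint:
initialize: $ ∈ FOLLOW(S)
[1]
  B→A B: FOLLOW(A) ⊇ FIRST(B) = {a,b}; new: +{a,b}
  B→S B: FOLLOW(S) ⊇ FIRST(B) = {a,b}; new: +{a,b}
  S→A: FOLLOW(A) ⊇ FOLLOW(S) ⊇ {$,a,b}; new: +{$}
  S→B c: FOLLOW(B) ⊇ FIRST(c) = {c}; new: +{c}
  S→a C: FOLLOW(C) ⊇ FOLLOW(S) ⊇ {$,a,b}; new: +{$,a,b}
  FOLLOW(S)={$,a,b}  FOLLOW(A)={$,a,b}  FOLLOW(B)={c}  FOLLOW(C)={$,a,b}
[2] (no change)
  FOLLOW(S)={$,a,b}  FOLLOW(A)={$,a,b}  FOLLOW(B)={c}  FOLLOW(C)={$,a,b}

FOLLOW(S) = ["$", "a", "b"]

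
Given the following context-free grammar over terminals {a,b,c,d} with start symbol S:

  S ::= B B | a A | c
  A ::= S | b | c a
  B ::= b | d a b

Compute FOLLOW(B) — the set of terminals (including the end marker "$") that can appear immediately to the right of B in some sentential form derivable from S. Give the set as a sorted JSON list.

Compute FIRST by fixpoint:
round 1:
  A via A→b: +{b}
  A via A→c a: +{c}
  B via B→b: +{b}
  B via B→d a b: +{d}
  S via S→B B: +{b,d}
  S via S→a A: +{a}
  S via S→c: +{c}
  FIRST(S)={a,b,c,d}  FIRST(A)={b,c}  FIRST(B)={b,d}
round 2:
  A via A→S: +{a,d}
  FIRST(S)={a,b,c,d}  FIRST(A)={a,b,c,d}  FIRST(B)={b,d}
round 3: — fixpoint
  FIRST(S)={a,b,c,d}  FIRST(A)={a,b,c,d}  FIRST(B)={b,d}

FOLLOW sets:
FOLLOW(S) := {$}
iter 1:
  S→B B: FOLLOW(B) ⊇ FIRST(B) = {b,d}; new: +{b,d}
  S→B B: FOLLOW(B) ⊇ FOLLOW(S) ⊇ {$}; new: +{$}
  S→a A: FOLLOW(A) ⊇ FOLLOW(S) ⊇ {$}; new: +{$}
  FOLLOW(S)={$}  FOLLOW(A)={$}  FOLLOW(B)={$,b,d}
iter 2: (stable)
  FOLLOW(S)={$}  FOLLOW(A)={$}  FOLLOW(B)={$,b,d}

FOLLOW(B) = ["$", "b", "d"]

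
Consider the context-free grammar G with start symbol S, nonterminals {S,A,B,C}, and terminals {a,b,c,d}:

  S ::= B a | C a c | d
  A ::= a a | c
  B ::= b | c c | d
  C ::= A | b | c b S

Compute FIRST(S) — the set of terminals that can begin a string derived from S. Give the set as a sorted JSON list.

FIRST iteration:
round 1:
  A via A→a a: +{a}
  A via A→c: +{c}
  B via B→b: +{b}
  B via B→c c: +{c}
  B via B→d: +{d}
  C via C→A: +{a,c}
  C via C→b: +{b}
  S via S→B a: +{b,c,d}
  S via S→C a c: +{a}
  FIRST(S)={a,b,c,d}  FIRST(A)={a,c}  FIRST(B)={b,c,d}  FIRST(C)={a,b,c}
round 2: (stable)
  FIRST(S)={a,b,c,d}  FIRST(A)={a,c}  FIRST(B)={b,c,d}  FIRST(C)={a,b,c}

FIRST(S) = ["a", "b", "c", "d"]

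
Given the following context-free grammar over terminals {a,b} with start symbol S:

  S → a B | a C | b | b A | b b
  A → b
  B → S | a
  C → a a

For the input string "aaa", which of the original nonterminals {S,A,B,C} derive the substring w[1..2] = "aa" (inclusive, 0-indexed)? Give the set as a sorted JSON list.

Convert to CNF:
  S -> T0 B | T0 C | T1 A | T1 T1 | b
  A -> b
  B -> T0 B | T0 C | T1 A | T1 T1 | a | b
  C -> T0 T0
  T0 -> a
  T1 -> b

CYK table (by increasing span) (cells [i..j] with 1 ≤ i ≤ j ≤ 2 only):
  [1..1]={B,T0}  "a"  orig:{B}
  [2..2]={B,T0}  "a"  orig:{B}
  [1..2]={B,C,S}  "aa"

Original NTs in T[1,2] deriving "aa": ["B", "C", "S"]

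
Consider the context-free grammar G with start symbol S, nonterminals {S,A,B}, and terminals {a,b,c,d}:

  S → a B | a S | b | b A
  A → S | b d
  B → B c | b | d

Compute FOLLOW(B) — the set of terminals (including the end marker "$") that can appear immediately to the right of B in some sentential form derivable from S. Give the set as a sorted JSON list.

Compute FIRST by fixpoint:
round 1:
  A via A→b d: +{b}
  B via B→b: +{b}
  B via B→d: +{d}
  S via S→a B: +{a}
  S via S→b: +{b}
  S: {a,b}  A: {b}  B: {b,d}
round 2:
  A via A→S: +{a}
  S: {a,b}  A: {a,b}  B: {b,d}
round 3: done
  S: {a,b}  A: {a,b}  B: {b,d}

Compute FOLLOW by fixpoint:
seed FOLLOW(S) with $
round 1:
  B→B c: FOLLOW(B) ⊇ FIRST(c) = {c}; new: +{c}
  S→a B: FOLLOW(B) ⊇ FOLLOW(S) ⊇ {$}; new: +{$}
  S→b A: FOLLOW(A) ⊇ FOLLOW(S) ⊇ {$}; new: +{$}
  S: {$}  A: {$}  B: {$,c}
round 2: (stable)
  S: {$}  A: {$}  B: {$,c}

FOLLOW(B) = ["$", "c"]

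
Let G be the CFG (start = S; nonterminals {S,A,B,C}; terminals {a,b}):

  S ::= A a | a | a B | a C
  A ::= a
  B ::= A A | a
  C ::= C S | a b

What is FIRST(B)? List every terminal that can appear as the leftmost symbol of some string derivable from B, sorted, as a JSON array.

FIRST sets, iterate to fixpoint:
round 1:
  A via A→a: +{a}
  B via B→A A: +{a}
  C via C→a b: +{a}
  S via S→A a: +{a}
  FIRST(S)={a}  FIRST(A)={a}  FIRST(B)={a}  FIRST(C)={a}
round 2: (stable)
  FIRST(S)={a}  FIRST(A)={a}  FIRST(B)={a}  FIRST(C)={a}

FIRST(B) = ["a"]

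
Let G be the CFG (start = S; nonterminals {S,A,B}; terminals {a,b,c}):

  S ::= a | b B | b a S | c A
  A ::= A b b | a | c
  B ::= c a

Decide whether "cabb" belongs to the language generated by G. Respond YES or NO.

Convert to CNF:
  S -> T0 B | T0 X4 | T1 A | a
  A -> A X3 | a | c
  B -> T1 T2
  T0 -> b
  T1 -> c
  T2 -> a
  X3 -> T0 T0
  X4 -> T2 S

CYK fill:
  cell(0,0) c: {A,T1}  orig:{A}
  cell(1,1) a: {A,S,T2}  orig:{A,S}
  cell(2,2) b: {T0}  orig:{}
  cell(3,3) b: {T0}  orig:{}
  cell(0,1) ca: {B,S}
  cell(1,2) ab: ∅
  cell(2,3) bb: {X3}  orig:{}
  cell(0,2) cab: ∅
  cell(1,3) abb: {A}
  cell(0,3) cabb: {S}

S ∈ T[0,3] ⇒ YES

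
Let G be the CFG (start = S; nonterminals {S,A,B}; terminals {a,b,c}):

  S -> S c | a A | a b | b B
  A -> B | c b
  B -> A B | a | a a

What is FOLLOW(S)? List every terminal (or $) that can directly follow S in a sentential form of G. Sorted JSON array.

FIRST iteration:
[1]
  A via A→c b: +{c}
  B via B→A B: +{c}
  B via B→a: +{a}
  S via S→a A: +{a}
  S via S→b B: +{b}
  FIRST(S)={a,b}  FIRST(A)={c}  FIRST(B)={a,c}
[2]
  A via A→B: +{a}
  FIRST(S)={a,b}  FIRST(A)={a,c}  FIRST(B)={a,c}
[3] (no change)
  FIRST(S)={a,b}  FIRST(A)={a,c}  FIRST(B)={a,c}

FOLLOW iteration:
FOLLOW(S) := {$}
pass 1:
  B→A B: FOLLOW(A) ⊇ FIRST(B) = {a,c}; new: +{a,c}
  S→S c: FOLLOW(S) ⊇ FIRST(c) = {c}; new: +{c}
  S→a A: FOLLOW(A) ⊇ FOLLOW(S) ⊇ {$,c}; new: +{$}
  S→b B: FOLLOW(B) ⊇ FOLLOW(S) ⊇ {$,c}; new: +{$,c}
  FOLLOW[S]={$,c}  FOLLOW[A]={$,a,c}  FOLLOW[B]={$,c}
pass 2:
  A→B: FOLLOW(B) ⊇ FOLLOW(A) ⊇ {$,a,c}; new: +{a}
  FOLLOW[S]={$,c}  FOLLOW[A]={$,a,c}  FOLLOW[B]={$,a,c}
pass 3: done
  FOLLOW[S]={$,c}  FOLLOW[A]={$,a,c}  FOLLOW[B]={$,a,c}

FOLLOW(S) = ["$", "c"]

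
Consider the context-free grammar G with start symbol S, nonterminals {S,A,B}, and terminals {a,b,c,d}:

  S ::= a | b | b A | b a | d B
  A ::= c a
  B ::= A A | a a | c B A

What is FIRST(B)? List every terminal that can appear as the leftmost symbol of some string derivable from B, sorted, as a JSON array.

FIRST iteration:
[1]
  A via A→c a: +{c}
  B via B→A A: +{c}
  B via B→a a: +{a}
  S via S→a: +{a}
  S via S→b: +{b}
  S via S→d B: +{d}
  FIRST(S)={a,b,d}  FIRST(A)={c}  FIRST(B)={a,c}
[2] (no change)
  FIRST(S)={a,b,d}  FIRST(A)={c}  FIRST(B)={a,c}

FIRST(B) = ["a", "c"]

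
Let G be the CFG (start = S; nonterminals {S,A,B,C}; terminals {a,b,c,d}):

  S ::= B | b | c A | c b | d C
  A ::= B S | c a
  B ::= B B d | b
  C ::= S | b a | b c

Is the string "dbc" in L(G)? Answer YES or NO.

Convert to CNF:
  S -> B X6 | T0 A | T0 T3 | T2 C | b
  A -> B S | T0 T1
  B -> B X4 | b
  C -> B X5 | T0 A | T0 T3 | T2 C | T3 T0 | T3 T1 | b
  T0 -> c
  T1 -> a
  T2 -> d
  T3 -> b
  X4 -> B T2
  X5 -> B T2
  X6 -> B T2

Fill CYK table bottom-up:
  T[0,0] 'd' = {T2}  orig:{}
  T[1,1] 'b' = {B,C,S,T3}  orig:{B,C,S}
  T[2,2] 'c' = {T0}  orig:{}
  T[0,1] 'db' = {C,S}
  T[1,2] 'bc' = {C}
  T[0,2] 'dbc' = {C,S}

S ∈ T[0,2] ⇒ YES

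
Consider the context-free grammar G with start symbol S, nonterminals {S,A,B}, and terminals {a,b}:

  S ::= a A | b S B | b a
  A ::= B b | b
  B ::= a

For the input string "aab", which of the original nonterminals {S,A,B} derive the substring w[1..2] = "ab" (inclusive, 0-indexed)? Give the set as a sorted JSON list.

CNF form of G:
  S -> T0 T1 | T0 X2 | T1 A
  A -> B T0 | b
  B -> a
  T0 -> b
  T1 -> a
  X2 -> S B

CYK fill (cells [i..j] with 1 ≤ i ≤ j ≤ 2 only):
  cell(1,1) a: {B,T1}  orig:{B}
  cell(2,2) b: {A,T0}  orig:{A}
  cell(1,2) ab: {A,S}

Original NTs in T[1,2] deriving "ab": ["A", "S"]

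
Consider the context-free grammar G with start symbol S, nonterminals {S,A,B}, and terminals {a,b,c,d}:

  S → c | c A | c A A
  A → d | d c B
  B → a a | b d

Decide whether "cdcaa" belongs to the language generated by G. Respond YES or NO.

CNF form of G:
  S -> T1 A | T1 X5 | c
  A -> T0 X4 | d
  B -> T2 T2 | T3 T0
  T0 -> d
  T1 -> c
  T2 -> a
  T3 -> b
  X4 -> T1 B
  X5 -> A A

CYK table (by increasing span):
  T[0,0] 'c' = {S,T1}  orig:{S}
  T[1,1] 'd' = {A,T0}  orig:{A}
  T[2,2] 'c' = {S,T1}  orig:{S}
  T[3,3] 'a' = {T2}  orig:{}
  T[4,4] 'a' = {T2}  orig:{}
  T[0,1] 'cd' = {S}
  T[1,2] 'dc' = ∅
  T[2,3] 'ca' = ∅
  T[3,4] 'aa' = {B}
  T[0,2] 'cdc' = ∅
  T[1,3] 'dca' = ∅
  T[2,4] 'caa' = {X4}  orig:{}
  T[0,3] 'cdca' = ∅
  T[1,4] 'dcaa' = {A}
  T[0,4] 'cdcaa' = {S}

S ∈ T[0,4] ⇒ YES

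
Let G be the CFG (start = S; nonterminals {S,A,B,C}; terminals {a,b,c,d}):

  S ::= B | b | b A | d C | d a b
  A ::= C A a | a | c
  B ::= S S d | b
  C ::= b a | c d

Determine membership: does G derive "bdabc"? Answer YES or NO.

CNF form of G:
  S -> S X6 | T1 C | T1 X7 | T2 A | b
  A -> C X4 | a | c
  B -> S X5 | b
  C -> T2 T0 | T3 T1
  T0 -> a
  T1 -> d
  T2 -> b
  T3 -> c
  X4 -> A T0
  X5 -> S T1
  X6 -> S T1
  X7 -> T0 T2

CYK table (by increasing span):
  cell(0,0) b: {B,S,T2}  orig:{B,S}
  cell(1,1) d: {T1}  orig:{}
  cell(2,2) a: {A,T0}  orig:{A}
  cell(3,3) b: {B,S,T2}  orig:{B,S}
  cell(4,4) c: {A,T3}  orig:{A}
  cell(0,1) bd: {X5,X6}  orig:{}
  cell(1,2) da: ∅
  cell(2,3) ab: {X7}  orig:{}
  cell(3,4) bc: {S}
  cell(0,2) bda: ∅
  cell(1,3) dab: {S}
  cell(2,4) abc: ∅
  cell(0,3) bdab: ∅
  cell(1,4) dabc: ∅
  cell(0,4) bdabc: ∅

S ∉ T[0,4] ⇒ NO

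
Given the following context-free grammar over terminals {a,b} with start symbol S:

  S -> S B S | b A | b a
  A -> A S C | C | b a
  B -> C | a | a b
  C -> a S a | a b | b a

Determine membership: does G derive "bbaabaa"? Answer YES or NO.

Convert to CNF:
  S -> S X6 | T1 A | T1 T0
  A -> A X2 | T0 T1 | T0 X3 | T1 T0
  B -> T0 T1 | T0 X4 | T1 T0 | a
  C -> T0 T1 | T0 X5 | T1 T0
  T0 -> a
  T1 -> b
  X2 -> S C
  X3 -> S T0
  X4 -> S T0
  X5 -> S T0
  X6 -> B S

CYK table (by increasing span):
  cell(0,0) b: {T1}  orig:{}
  cell(1,1) b: {T1}  orig:{}
  cell(2,2) a: {B,T0}  orig:{B}
  cell(3,3) a: {B,T0}  orig:{B}
  cell(4,4) b: {T1}  orig:{}
  cell(5,5) a: {B,T0}  orig:{B}
  cell(6,6) a: {B,T0}  orig:{B}
  cell(0,1) bb: ∅
  cell(1,2) ba: {A,B,C,S}
  cell(2,3) aa: ∅
  cell(3,4) ab: {A,B,C}
  cell(4,5) ba: {A,B,C,S}
  cell(5,6) aa: ∅
  cell(0,2) bba: {S}
  cell(1,3) baa: {X3,X4,X5}  orig:{}
  cell(2,4) aab: ∅
  cell(3,5) aba: {X6}  orig:{}
  cell(4,6) baa: {X3,X4,X5}  orig:{}
  cell(0,3) bbaa: {X3,X4,X5}  orig:{}
  cell(1,4) baab: {X2}  orig:{}
  cell(2,5) aaba: ∅
  cell(3,6) abaa: {A,B,C}
  cell(0,4) bbaab: {X2}  orig:{}
  cell(1,5) baaba: {S}
  cell(2,6) aabaa: ∅
  cell(0,5) bbaaba: {S}
  cell(1,6) baabaa: {X2,X3,X4,X5}  orig:{}
  cell(0,6) bbaabaa: {X2,X3,X4,X5}  orig:{}

S ∉ T[0,6] ⇒ NO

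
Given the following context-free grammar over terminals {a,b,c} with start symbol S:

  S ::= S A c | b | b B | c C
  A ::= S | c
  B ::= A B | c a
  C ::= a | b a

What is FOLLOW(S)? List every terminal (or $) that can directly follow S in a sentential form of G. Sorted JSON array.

FIRST sets, iterate to fixpoint:
pass 1:
  A via A→c: +{c}
  B via B→A B: +{c}
  C via C→a: +{a}
  C via C→b a: +{b}
  S via S→b: +{b}
  S via S→c C: +{c}
  S: {b,c}  A: {c}  B: {c}  C: {a,b}
pass 2:
  A via A→S: +{b}
  B via B→A B: +{b}
  S: {b,c}  A: {b,c}  B: {b,c}  C: {a,b}
pass 3: (no change)
  S: {b,c}  A: {b,c}  B: {b,c}  C: {a,b}

FOLLOW sets:
initialize: $ ∈ FOLLOW(S)
round 1:
  B→A B: FOLLOW(A) ⊇ FIRST(B) = {b,c}; new: +{b,c}
  S→S A c: FOLLOW(S) ⊇ FIRST(A) = {b,c}; new: +{b,c}
  S→b B: FOLLOW(B) ⊇ FOLLOW(S) ⊇ {$,b,c}; new: +{$,b,c}
  S→c C: FOLLOW(C) ⊇ FOLLOW(S) ⊇ {$,b,c}; new: +{$,b,c}
  FOLLOW(S)={$,b,c}  FOLLOW(A)={b,c}  FOLLOW(B)={$,b,c}  FOLLOW(C)={$,b,c}
round 2: done
  FOLLOW(S)={$,b,c}  FOLLOW(A)={b,c}  FOLLOW(B)={$,b,c}  FOLLOW(C)={$,b,c}

FOLLOW(S) = ["$", "b", "c"]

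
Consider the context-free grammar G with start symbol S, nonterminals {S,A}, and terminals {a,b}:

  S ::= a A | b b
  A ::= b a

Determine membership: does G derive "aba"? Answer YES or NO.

Convert to CNF:
  S -> T0 T0 | T1 A
  A -> T0 T1
  T0 -> b
  T1 -> a

CYK fill:
  [0..0]={T1}  "a"  orig:{}
  [1..1]={T0}  "b"  orig:{}
  [2..2]={T1}  "a"  orig:{}
  [0..1]=∅  "ab"
  [1..2]={A}  "ba"
  [0..2]={S}  "aba"

S ∈ T[0,2] ⇒ YES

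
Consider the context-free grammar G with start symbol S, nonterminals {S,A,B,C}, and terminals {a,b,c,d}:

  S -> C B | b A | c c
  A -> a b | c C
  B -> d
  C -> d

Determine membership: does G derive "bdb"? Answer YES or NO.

Convert to CNF:
  S -> C B | T1 A | T2 T2
  A -> T0 T1 | T2 C
  B -> d
  C -> d
  T0 -> a
  T1 -> b
  T2 -> c

Fill CYK table bottom-up:
  [0..0]={T1}  "b"  orig:{}
  [1..1]={B,C}  "d"
  [2..2]={T1}  "b"  orig:{}
  [0..1]=∅  "bd"
  [1..2]=∅  "db"
  [0..2]=∅  "bdb"

S ∉ T[0,2] ⇒ NO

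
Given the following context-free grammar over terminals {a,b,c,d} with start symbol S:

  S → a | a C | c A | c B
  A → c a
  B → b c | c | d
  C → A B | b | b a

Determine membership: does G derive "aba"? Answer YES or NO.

CNF form of G:
  S -> T0 A | T0 B | T1 C | a
  A -> T0 T1
  B -> T2 T0 | c | d
  C -> A B | T2 T1 | b
  T0 -> c
  T1 -> a
  T2 -> b

CYK table (by increasing span):
  T[0,0] 'a' = {S,T1}  orig:{S}
  T[1,1] 'b' = {C,T2}  orig:{C}
  T[2,2] 'a' = {S,T1}  orig:{S}
  T[0,1] 'ab' = {S}
  T[1,2] 'ba' = {C}
  T[0,2] 'aba' = {S}

S ∈ T[0,2] ⇒ YES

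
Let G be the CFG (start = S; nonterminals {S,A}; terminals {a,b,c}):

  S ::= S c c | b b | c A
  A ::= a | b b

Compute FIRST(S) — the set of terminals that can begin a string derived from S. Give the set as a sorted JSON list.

Compute FIRST by fixpoint:
iter 1:
  A via A→a: +{a}
  A via A→b b: +{b}
  S via S→b b: +{b}
  S via S→c A: +{c}
  S: {b,c}  A: {a,b}
iter 2: (stable)
  S: {b,c}  A: {a,b}

FIRST(S) = ["b", "c"]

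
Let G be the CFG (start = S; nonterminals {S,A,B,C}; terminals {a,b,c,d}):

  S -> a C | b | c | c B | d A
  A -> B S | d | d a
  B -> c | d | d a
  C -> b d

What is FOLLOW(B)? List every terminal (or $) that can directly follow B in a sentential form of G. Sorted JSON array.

FIRST sets, iterate to fixpoint:
[1]
  A via A→d: +{d}
  B via B→c: +{c}
  B via B→d: +{d}
  C via C→b d: +{b}
  S via S→a C: +{a}
  S via S→b: +{b}
  S via S→c: +{c}
  S via S→d A: +{d}
  S: {a,b,c,d}  A: {d}  B: {c,d}  C: {b}
[2]
  A via A→B S: +{c}
  S: {a,b,c,d}  A: {c,d}  B: {c,d}  C: {b}
[3] (no change)
  S: {a,b,c,d}  A: {c,d}  B: {c,d}  C: {b}

Compute FOLLOW by fixpoint:
initialize: $ ∈ FOLLOW(S)
pass 1:
  A→B S: FOLLOW(B) ⊇ FIRST(S) = {a,b,c,d}; new: +{a,b,c,d}
  S→a C: FOLLOW(C) ⊇ FOLLOW(S) ⊇ {$}; new: +{$}
  S→c B: FOLLOW(B) ⊇ FOLLOW(S) ⊇ {$}; new: +{$}
  S→d A: FOLLOW(A) ⊇ FOLLOW(S) ⊇ {$}; new: +{$}
  FOLLOW(S)={$}  FOLLOW(A)={$}  FOLLOW(B)={$,a,b,c,d}  FOLLOW(C)={$}
pass 2: (stable)
  FOLLOW(S)={$}  FOLLOW(A)={$}  FOLLOW(B)={$,a,b,c,d}  FOLLOW(C)={$}

FOLLOW(B) = ["$", "a", "b", "c", "d"]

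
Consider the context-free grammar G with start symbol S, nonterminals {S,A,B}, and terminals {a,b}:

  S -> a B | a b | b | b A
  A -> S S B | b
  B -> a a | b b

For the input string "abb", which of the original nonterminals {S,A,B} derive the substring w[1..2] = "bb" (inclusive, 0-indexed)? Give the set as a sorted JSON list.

Convert to CNF:
  S -> T0 B | T0 T1 | T1 A | b
  A -> S X2 | b
  B -> T0 T0 | T1 T1
  T0 -> a
  T1 -> b
  X2 -> S B

Fill CYK table bottom-up, restricted to cells inside w[1..2]:
  [1..1]={A,S,T1}  "b"  orig:{A,S}
  [2..2]={A,S,T1}  "b"  orig:{A,S}
  [1..2]={B,S}  "bb"

Original NTs in T[1,2] deriving "bb": ["B", "S"]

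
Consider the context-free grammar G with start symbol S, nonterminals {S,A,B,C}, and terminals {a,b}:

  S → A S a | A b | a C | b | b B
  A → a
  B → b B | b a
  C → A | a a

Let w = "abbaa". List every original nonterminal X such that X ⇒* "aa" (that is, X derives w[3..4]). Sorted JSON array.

CNF form of G:
  S -> A T0 | A X2 | T0 B | T1 C | b
  A -> a
  B -> T0 B | T0 T1
  C -> T1 T1 | a
  T0 -> b
  T1 -> a
  X2 -> S T1

CYK table (by increasing span), restricted to cells inside w[3..4]:
  T[3,3] 'a' = {A,C,T1}  orig:{A,C}
  T[4,4] 'a' = {A,C,T1}  orig:{A,C}
  T[3,4] 'aa' = {C,S}

Original NTs in T[3,4] deriving "aa": ["C", "S"]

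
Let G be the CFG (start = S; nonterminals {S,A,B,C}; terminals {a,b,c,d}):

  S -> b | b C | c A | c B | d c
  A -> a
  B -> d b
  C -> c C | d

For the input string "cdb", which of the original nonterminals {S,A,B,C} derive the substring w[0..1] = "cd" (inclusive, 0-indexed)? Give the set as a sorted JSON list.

Convert to CNF:
  S -> T0 T2 | T1 C | T2 A | T2 B | b
  A -> a
  B -> T0 T1
  C -> T2 C | d
  T0 -> d
  T1 -> b
  T2 -> c

CYK fill (cells [i..j] with 0 ≤ i ≤ j ≤ 1 only):
  cell(0,0) c: {T2}  orig:{}
  cell(1,1) d: {C,T0}  orig:{C}
  cell(0,1) cd: {C}

Original NTs in T[0,1] deriving "cd": ["C"]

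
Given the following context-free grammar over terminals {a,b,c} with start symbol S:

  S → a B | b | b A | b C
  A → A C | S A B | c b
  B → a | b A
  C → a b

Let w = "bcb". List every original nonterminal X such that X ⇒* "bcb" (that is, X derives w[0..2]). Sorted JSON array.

CNF form of G:
  S -> T1 A | T1 C | T2 B | b
  A -> A C | S X3 | T0 T1
  B -> T1 A | a
  C -> T2 T1
  T0 -> c
  T1 -> b
  T2 -> a
  X3 -> A B

CYK table (by increasing span), restricted to cells inside w[0..2]:
  cell(0,0) b: {S,T1}  orig:{S}
  cell(1,1) c: {T0}  orig:{}
  cell(2,2) b: {S,T1}  orig:{S}
  cell(0,1) bc: ∅
  cell(1,2) cb: {A}
  cell(0,2) bcb: {B,S}

Original NTs in T[0,2] deriving "bcb": ["B", "S"]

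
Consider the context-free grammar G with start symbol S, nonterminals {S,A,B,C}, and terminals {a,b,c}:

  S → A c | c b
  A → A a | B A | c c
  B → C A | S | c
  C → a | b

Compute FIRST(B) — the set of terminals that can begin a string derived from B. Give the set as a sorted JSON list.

FIRST sets, iterate to fixpoint:
[1]
  A via A→c c: +{c}
  B via B→c: +{c}
  C via C→a: +{a}
  C via C→b: +{b}
  S via S→A c: +{c}
  FIRST[S]={c}  FIRST[A]={c}  FIRST[B]={c}  FIRST[C]={a,b}
[2]
  B via B→C A: +{a,b}
  FIRST[S]={c}  FIRST[A]={c}  FIRST[B]={a,b,c}  FIRST[C]={a,b}
[3]
  A via A→B A: +{a,b}
  S via S→A c: +{a,b}
  FIRST[S]={a,b,c}  FIRST[A]={a,b,c}  FIRST[B]={a,b,c}  FIRST[C]={a,b}
[4] — fixpoint
  FIRST[S]={a,b,c}  FIRST[A]={a,b,c}  FIRST[B]={a,b,c}  FIRST[C]={a,b}

FIRST(B) = ["a", "b", "c"]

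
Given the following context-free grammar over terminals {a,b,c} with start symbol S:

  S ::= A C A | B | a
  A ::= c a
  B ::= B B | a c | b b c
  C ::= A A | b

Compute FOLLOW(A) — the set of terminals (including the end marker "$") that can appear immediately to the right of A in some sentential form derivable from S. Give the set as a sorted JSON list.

FIRST iteration:
[1]
  A via A→c a: +{c}
  B via B→a c: +{a}
  B via B→b b c: +{b}
  C via C→A A: +{c}
  C via C→b: +{b}
  S via S→A C A: +{c}
  S via S→B: +{a,b}
  FIRST(S)={a,b,c}  FIRST(A)={c}  FIRST(B)={a,b}  FIRST(C)={b,c}
[2] (stable)
  FIRST(S)={a,b,c}  FIRST(A)={c}  FIRST(B)={a,b}  FIRST(C)={b,c}

FOLLOW sets:
seed FOLLOW(S) with $
[1]
  B→B B: FOLLOW(B) ⊇ FIRST(B) = {a,b}; new: +{a,b}
  C→A A: FOLLOW(A) ⊇ FIRST(A) = {c}; new: +{c}
  S→A C A: FOLLOW(A) ⊇ FIRST(C) = {b,c}; new: +{b}
  S→A C A: FOLLOW(C) ⊇ FIRST(A) = {c}; new: +{c}
  S→A C A: FOLLOW(A) ⊇ FOLLOW(S) ⊇ {$}; new: +{$}
  S→B: FOLLOW(B) ⊇ FOLLOW(S) ⊇ {$}; new: +{$}
  S: {$}  A: {$,b,c}  B: {$,a,b}  C: {c}
[2] done
  S: {$}  A: {$,b,c}  B: {$,a,b}  C: {c}

FOLLOW(A) = ["$", "b", "c"]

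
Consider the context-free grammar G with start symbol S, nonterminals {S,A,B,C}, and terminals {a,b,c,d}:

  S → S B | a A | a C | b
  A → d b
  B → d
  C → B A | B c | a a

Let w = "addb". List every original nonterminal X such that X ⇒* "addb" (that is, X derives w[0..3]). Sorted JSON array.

CNF form of G:
  S -> S B | T3 A | T3 C | b
  A -> T0 T1
  B -> d
  C -> B A | B T2 | T3 T3
  T0 -> d
  T1 -> b
  T2 -> c
  T3 -> a

CYK fill, restricted to cells inside w[0..3]:
  T[0,0] 'a' = {T3}  orig:{}
  T[1,1] 'd' = {B,T0}  orig:{B}
  T[2,2] 'd' = {B,T0}  orig:{B}
  T[3,3] 'b' = {S,T1}  orig:{S}
  T[0,1] 'ad' = ∅
  T[1,2] 'dd' = ∅
  T[2,3] 'db' = {A}
  T[0,2] 'add' = ∅
  T[1,3] 'ddb' = {C}
  T[0,3] 'addb' = {S}

Original NTs in T[0,3] deriving "addb": ["S"]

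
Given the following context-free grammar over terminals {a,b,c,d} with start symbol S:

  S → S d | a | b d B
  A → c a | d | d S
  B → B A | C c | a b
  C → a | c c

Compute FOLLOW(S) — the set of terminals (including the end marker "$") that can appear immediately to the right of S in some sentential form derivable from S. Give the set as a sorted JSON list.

FIRST sets, iterate to fixpoint:
round 1:
  A via A→c a: +{c}
  A via A→d: +{d}
  B via B→a b: +{a}
  C via C→a: +{a}
  C via C→c c: +{c}
  S via S→a: +{a}
  S via S→b d B: +{b}
  FIRST[S]={a,b}  FIRST[A]={c,d}  FIRST[B]={a}  FIRST[C]={a,c}
round 2:
  B via B→C c: +{c}
  FIRST[S]={a,b}  FIRST[A]={c,d}  FIRST[B]={a,c}  FIRST[C]={a,c}
round 3: — fixpoint
  FIRST[S]={a,b}  FIRST[A]={c,d}  FIRST[B]={a,c}  FIRST[C]={a,c}

Compute FOLLOW by fixpoint:
seed FOLLOW(S) with $
[1]
  B→B A: FOLLOW(B) ⊇ FIRST(A) = {c,d}; new: +{c,d}
  B→B A: FOLLOW(A) ⊇ FOLLOW(B) ⊇ {c,d}; new: +{c,d}
  B→C c: FOLLOW(C) ⊇ FIRST(c) = {c}; new: +{c}
  S→S d: FOLLOW(S) ⊇ FIRST(d) = {d}; new: +{d}
  S→b d B: FOLLOW(B) ⊇ FOLLOW(S) ⊇ {$,d}; new: +{$}
  FOLLOW(S)={$,d}  FOLLOW(A)={c,d}  FOLLOW(B)={$,c,d}  FOLLOW(C)={c}
[2]
  A→d S: FOLLOW(S) ⊇ FOLLOW(A) ⊇ {c,d}; new: +{c}
  B→B A: FOLLOW(A) ⊇ FOLLOW(B) ⊇ {$,c,d}; new: +{$}
  FOLLOW(S)={$,c,d}  FOLLOW(A)={$,c,d}  FOLLOW(B)={$,c,d}  FOLLOW(C)={c}
[3] (no change)
  FOLLOW(S)={$,c,d}  FOLLOW(A)={$,c,d}  FOLLOW(B)={$,c,d}  FOLLOW(C)={c}

FOLLOW(S) = ["$", "c", "d"]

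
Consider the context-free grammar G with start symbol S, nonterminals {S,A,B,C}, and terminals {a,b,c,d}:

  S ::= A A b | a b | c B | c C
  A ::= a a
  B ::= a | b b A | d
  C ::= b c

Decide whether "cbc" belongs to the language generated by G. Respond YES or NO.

Convert to CNF:
  S -> A X4 | T0 T1 | T2 B | T2 C
  A -> T0 T0
  B -> T1 X3 | a | d
  C -> T1 T2
  T0 -> a
  T1 -> b
  T2 -> c
  X3 -> T1 A
  X4 -> A T1

Fill CYK table bottom-up:
  [0..0]={T2}  "c"  orig:{}
  [1..1]={T1}  "b"  orig:{}
  [2..2]={T2}  "c"  orig:{}
  [0..1]=∅  "cb"
  [1..2]={C}  "bc"
  [0..2]={S}  "cbc"

S ∈ T[0,2] ⇒ YES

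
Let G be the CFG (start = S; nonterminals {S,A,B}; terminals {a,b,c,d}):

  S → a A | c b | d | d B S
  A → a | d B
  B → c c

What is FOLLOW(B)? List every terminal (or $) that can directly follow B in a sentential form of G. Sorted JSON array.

Compute FIRST by fixpoint:
round 1:
  A via A→a: +{a}
  A via A→d B: +{d}
  B via B→c c: +{c}
  S via S→a A: +{a}
  S via S→c b: +{c}
  S via S→d: +{d}
  FIRST(S)={a,c,d}  FIRST(A)={a,d}  FIRST(B)={c}
round 2: — fixpoint
  FIRST(S)={a,c,d}  FIRST(A)={a,d}  FIRST(B)={c}

FOLLOW iteration:
FOLLOW(S) := {$}
round 1:
  S→a A: FOLLOW(A) ⊇ FOLLOW(S) ⊇ {$}; new: +{$}
  S→d B S: FOLLOW(B) ⊇ FIRST(S) = {a,c,d}; new: +{a,c,d}
  FOLLOW[S]={$}  FOLLOW[A]={$}  FOLLOW[B]={a,c,d}
round 2:
  A→d B: FOLLOW(B) ⊇ FOLLOW(A) ⊇ {$}; new: +{$}
  FOLLOW[S]={$}  FOLLOW[A]={$}  FOLLOW[B]={$,a,c,d}
round 3: — fixpoint
  FOLLOW[S]={$}  FOLLOW[A]={$}  FOLLOW[B]={$,a,c,d}

FOLLOW(B) = ["$", "a", "c", "d"]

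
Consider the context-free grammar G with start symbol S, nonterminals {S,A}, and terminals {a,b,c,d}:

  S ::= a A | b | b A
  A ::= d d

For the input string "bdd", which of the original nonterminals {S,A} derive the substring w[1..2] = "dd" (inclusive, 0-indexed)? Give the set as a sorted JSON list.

Convert to CNF:
  S -> T1 A | T2 A | b
  A -> T0 T0
  T0 -> d
  T1 -> a
  T2 -> b

Fill CYK table bottom-up, restricted to cells inside w[1..2]:
  T[1,1] 'd' = {T0}  orig:{}
  T[2,2] 'd' = {T0}  orig:{}
  T[1,2] 'dd' = {A}

Original NTs in T[1,2] deriving "dd": ["A"]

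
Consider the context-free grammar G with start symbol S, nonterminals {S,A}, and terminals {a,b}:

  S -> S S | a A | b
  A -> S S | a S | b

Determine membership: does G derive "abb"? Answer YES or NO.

Convert to CNF:
  S -> S S | T0 A | b
  A -> S S | T0 S | b
  T0 -> a

CYK table (by increasing span):
  [0..0]={T0}  "a"  orig:{}
  [1..1]={A,S}  "b"
  [2..2]={A,S}  "b"
  [0..1]={A,S}  "ab"
  [1..2]={A,S}  "bb"
  [0..2]={A,S}  "abb"

S ∈ T[0,2] ⇒ YES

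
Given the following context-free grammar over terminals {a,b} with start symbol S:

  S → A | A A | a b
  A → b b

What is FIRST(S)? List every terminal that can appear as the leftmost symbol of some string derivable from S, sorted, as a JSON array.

FIRST iteration:
[1]
  A via A→b b: +{b}
  S via S→A: +{b}
  S via S→a b: +{a}
  S: {a,b}  A: {b}
[2] (stable)
  S: {a,b}  A: {b}

FIRST(S) = ["a", "b"]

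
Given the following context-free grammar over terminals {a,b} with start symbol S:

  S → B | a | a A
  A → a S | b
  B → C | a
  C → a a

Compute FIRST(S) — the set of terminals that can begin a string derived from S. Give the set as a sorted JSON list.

FIRST sets, iterate to fixpoint:
round 1:
  A via A→a S: +{a}
  A via A→b: +{b}
  B via B→a: +{a}
  C via C→a a: +{a}
  S via S→B: +{a}
  FIRST(S)={a}  FIRST(A)={a,b}  FIRST(B)={a}  FIRST(C)={a}
round 2: done
  FIRST(S)={a}  FIRST(A)={a,b}  FIRST(B)={a}  FIRST(C)={a}

FIRST(S) = ["a"]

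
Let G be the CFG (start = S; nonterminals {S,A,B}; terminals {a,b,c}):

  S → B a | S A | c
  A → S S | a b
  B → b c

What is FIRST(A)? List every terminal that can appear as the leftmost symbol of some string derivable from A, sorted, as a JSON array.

FIRST sets, iterate to fixpoint:
iter 1:
  A via A→a b: +{a}
  B via B→b c: +{b}
  S via S→B a: +{b}
  S via S→c: +{c}
  FIRST(S)={b,c}  FIRST(A)={a}  FIRST(B)={b}
iter 2:
  A via A→S S: +{b,c}
  FIRST(S)={b,c}  FIRST(A)={a,b,c}  FIRST(B)={b}
iter 3: (no change)
  FIRST(S)={b,c}  FIRST(A)={a,b,c}  FIRST(B)={b}

FIRST(A) = ["a", "b", "c"]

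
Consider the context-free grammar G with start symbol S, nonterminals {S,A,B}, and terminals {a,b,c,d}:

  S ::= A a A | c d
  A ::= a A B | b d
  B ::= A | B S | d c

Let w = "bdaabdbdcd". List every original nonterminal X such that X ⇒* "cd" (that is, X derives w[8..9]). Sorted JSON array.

CNF form of G:
  S -> A X6 | T3 T2
  A -> T0 X4 | T1 T2
  B -> B S | T0 X5 | T1 T2 | T2 T3
  T0 -> a
  T1 -> b
  T2 -> d
  T3 -> c
  X4 -> A B
  X5 -> A B
  X6 -> T0 A

Fill CYK table bottom-up, restricted to cells inside w[8..9]:
  T[8,8] 'c' = {T3}  orig:{}
  T[9,9] 'd' = {T2}  orig:{}
  T[8,9] 'cd' = {S}

Original NTs in T[8,9] deriving "cd": ["S"]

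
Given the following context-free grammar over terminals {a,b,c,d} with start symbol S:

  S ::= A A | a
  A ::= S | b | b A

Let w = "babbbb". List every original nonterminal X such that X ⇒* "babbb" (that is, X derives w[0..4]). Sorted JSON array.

Convert to CNF:
  S -> A A | a
  A -> A A | T0 A | a | b
  T0 -> b

CYK fill — only the sub-triangle for w[0..4]:
  T[0,0] 'b' = {A,T0}  orig:{A}
  T[1,1] 'a' = {A,S}
  T[2,2] 'b' = {A,T0}  orig:{A}
  T[3,3] 'b' = {A,T0}  orig:{A}
  T[4,4] 'b' = {A,T0}  orig:{A}
  T[0,1] 'ba' = {A,S}
  T[1,2] 'ab' = {A,S}
  T[2,3] 'bb' = {A,S}
  T[3,4] 'bb' = {A,S}
  T[0,2] 'bab' = {A,S}
  T[1,3] 'abb' = {A,S}
  T[2,4] 'bbb' = {A,S}
  T[0,3] 'babb' = {A,S}
  T[1,4] 'abbb' = {A,S}
  T[0,4] 'babbb' = {A,S}

Original NTs in T[0,4] deriving "babbb": ["A", "S"]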